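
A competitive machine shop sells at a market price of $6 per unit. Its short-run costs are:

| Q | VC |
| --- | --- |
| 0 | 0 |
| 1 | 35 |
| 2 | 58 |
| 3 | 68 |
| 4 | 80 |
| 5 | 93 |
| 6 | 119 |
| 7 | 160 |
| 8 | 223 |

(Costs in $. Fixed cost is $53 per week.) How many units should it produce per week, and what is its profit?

Q = 0 (shut down); profit = -$53

Tabulate TR − TC: Q=0: -53; Q=1: -82; Q=2: -99; Q=3: -103; Q=4: -109; Q=5: -116; Q=6: -136; Q=7: -171; Q=8: -228.
Profit is highest at Q = 0. Equivalently, the lowest AVC in the table is 93/5 ≈ $18.60 at Q = 5, and P = $6 falls below it — price never covers variable cost, so the firm shuts down and loses only its fixed cost.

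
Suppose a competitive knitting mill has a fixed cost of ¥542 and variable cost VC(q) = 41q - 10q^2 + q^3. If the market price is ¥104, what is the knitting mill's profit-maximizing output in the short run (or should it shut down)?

Produce at q = 9

Variable cost is VC = 41q - 10q^2 + q^3, so AVC = VC/q = 41 - 10q + q^2 and MC = dTC/dq = 41 - 20q + 3q^2.
AVC hits its minimum where MC = AVC, at q = 5, giving min AVC = 41 - 10·5 + 5^2 = ¥16.
P = ¥104 exceeds min AVC = ¥16, so the firm stays open.
Solving P = MC: -63 - 20q + 3q^2 = 0 ⇒ q = -7/3 or 9. On the upward-sloping branch, q* = 9.
Check: AVC at q = 9 is ¥32 ≤ P, so revenue covers variable cost.
Profit = P·q − TC = 104·9 − 830 = ¥106.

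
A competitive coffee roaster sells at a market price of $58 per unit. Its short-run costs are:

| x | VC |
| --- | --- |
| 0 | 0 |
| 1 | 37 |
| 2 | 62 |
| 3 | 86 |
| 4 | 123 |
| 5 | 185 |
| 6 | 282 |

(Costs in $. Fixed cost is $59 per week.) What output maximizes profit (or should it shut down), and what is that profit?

Compute π = P·x − TC at each output: x=0: -59; x=1: -38; x=2: -5; x=3: 29; x=4: 50; x=5: 46; x=6: 7.
Profit is maximized at x = 4. AVC there is 123/4 = $30.75 ≤ P, so producing beats shutting down (which would give -$59).

x = 4; profit = $50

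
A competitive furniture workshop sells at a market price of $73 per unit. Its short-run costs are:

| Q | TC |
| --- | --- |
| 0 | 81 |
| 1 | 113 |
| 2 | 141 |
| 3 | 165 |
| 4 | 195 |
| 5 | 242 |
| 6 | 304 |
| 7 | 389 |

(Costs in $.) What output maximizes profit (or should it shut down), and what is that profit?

Q = 6; profit = $134

Tabulate TR − TC: Q=0: -81; Q=1: -40; Q=2: 5; Q=3: 54; Q=4: 97; Q=5: 123; Q=6: 134; Q=7: 122.
Profit is maximized at Q = 6. AVC there is 223/6 = $37.17 ≤ P, so producing beats shutting down (which would give -$81).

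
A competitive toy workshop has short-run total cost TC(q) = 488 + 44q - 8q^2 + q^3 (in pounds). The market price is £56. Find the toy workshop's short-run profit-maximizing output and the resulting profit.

AVC = 44 - 8q + q^2 has its minimum £28 at q = 4; price £56 clears that bar, so the firm operates.
MC = 44 - 16q + 3q^2. Setting P = MC and taking the root on the rising branch gives q* = 6.
TR = 56·6 = 336. TC = 488 + 192 = 680. Profit = 336 − 680 = -£344.
Shutting down would mean losing the fixed cost of £488, so operating at a loss of £344 is better by £144.

Profit = -£344 at q = 6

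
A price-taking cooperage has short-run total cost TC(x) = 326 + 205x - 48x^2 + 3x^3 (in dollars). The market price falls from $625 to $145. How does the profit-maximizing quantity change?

Output falls from 14 to 10

AVC = 205 - 48x + 3x^2, minimized at x = 8 where min AVC = $13. MC = 205 - 96x + 9x^2.
With P = $625 above the shutdown price, P = MC gives x = 14.
At P = $145 ≥ min AVC, set P = MC: x = 10. The firm stays open but cuts output.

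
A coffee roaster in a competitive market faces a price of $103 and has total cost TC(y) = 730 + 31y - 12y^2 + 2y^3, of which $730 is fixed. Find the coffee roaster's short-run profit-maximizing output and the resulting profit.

Profit = -$298 at y = 6

AVC = 31 - 12y + 2y^2; min AVC = $13 at y = 3. Since P = $103 ≥ min AVC, the firm produces.
MC = 31 - 24y + 6y^2. Setting P = MC and taking the root on the rising branch gives y* = 6.
TR = 103·6 = 618. TC = 730 + 186 = 916. Profit = 618 − 916 = -$298.
That loss of $298 beats the $730 the firm would lose by shutting down; producing recovers $432 of fixed cost.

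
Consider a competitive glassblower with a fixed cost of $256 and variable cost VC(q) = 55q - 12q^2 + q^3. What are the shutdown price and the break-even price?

Shutdown price = min AVC. AVC = 55 - 12q + q^2, with vertex at q = 6 and minimum $19.
ATC = 256/q + 55 - 12q + q^2. Setting dATC/dq = −256/q^2 − 12 + 2q = 0 gives q = 8 (since 2·8^3 − 12·8^2 = 256).
min ATC = 256/8 + 55 − 12·8 + 8^2 = $55. That is the break-even price.
For $19 ≤ P < $55 the firm produces at a loss; below $19 it shuts down.

Shutdown price = $19; break-even price = $55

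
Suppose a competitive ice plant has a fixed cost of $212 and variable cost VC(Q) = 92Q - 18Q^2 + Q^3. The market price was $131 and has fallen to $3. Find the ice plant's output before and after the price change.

Output falls from 13 to 0 (the firm shuts down)

AVC = 92 - 18Q + Q^2, minimized at Q = 9 where min AVC = $11. MC = 92 - 36Q + 3Q^2.
At P = $131 ≥ min AVC, set P = MC on the rising branch: Q = 13.
At P = $3 < min AVC = $11, price no longer covers variable cost at any output, so the firm shuts down: Q = 0.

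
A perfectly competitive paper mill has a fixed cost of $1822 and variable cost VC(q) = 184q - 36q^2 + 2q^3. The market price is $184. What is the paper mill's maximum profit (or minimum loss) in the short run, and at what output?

AVC = 184 - 36q + 2q^2 has its minimum $22 at q = 9; price $184 clears that bar, so the firm operates.
MC = 184 - 72q + 6q^2. Setting P = MC and taking the root on the rising branch gives q* = 12.
TR = 184·12 = 2208. TC = 1822 + 480 = 2302. Profit = 2208 − 2302 = -$94.
That loss of $94 beats the $1822 the firm would lose by shutting down; producing recovers $1728 of fixed cost.

Profit = -$94 at q = 12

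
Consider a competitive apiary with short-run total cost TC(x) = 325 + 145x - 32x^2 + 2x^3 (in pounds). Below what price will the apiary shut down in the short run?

Short-run supply begins at min AVC. From VC = 145x - 32x^2 + 2x^3, AVC = 145 - 32x + 2x^2.
At the minimum of AVC, MC = AVC. MC = 145 - 64x + 6x^2; setting MC = AVC gives 4x^2 - 32x = 0, so x = 8. min AVC = 17.
The firm shuts down for any P below £17.

£17 per unit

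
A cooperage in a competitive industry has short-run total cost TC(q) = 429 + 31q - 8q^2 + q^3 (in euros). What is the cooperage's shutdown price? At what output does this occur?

Short-run supply begins at min AVC. From VC = 31q - 8q^2 + q^3, AVC = 31 - 8q + q^2.
At the minimum of AVC, MC = AVC. MC = 31 - 16q + 3q^2; setting MC = AVC gives 2q^2 - 8q = 0, so q = 4. min AVC = 15.
So the shutdown price is €15.

€15 per unit, at q = 4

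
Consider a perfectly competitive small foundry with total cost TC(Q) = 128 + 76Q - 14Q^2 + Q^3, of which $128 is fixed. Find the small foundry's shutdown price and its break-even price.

Shutdown price = min AVC. AVC = 76 - 14Q + Q^2, with vertex at Q = 7 and minimum $27.
ATC = 128/Q + 76 - 14Q + Q^2. Setting dATC/dQ = −128/Q^2 − 14 + 2Q = 0 gives Q = 8 (since 2·8^3 − 14·8^2 = 128).
min ATC = 128/8 + 76 − 14·8 + 8^2 = $44. That is the break-even price.
Between these two prices the firm operates at a loss; above $44 it earns a profit.

Shutdown price = $27; break-even price = $44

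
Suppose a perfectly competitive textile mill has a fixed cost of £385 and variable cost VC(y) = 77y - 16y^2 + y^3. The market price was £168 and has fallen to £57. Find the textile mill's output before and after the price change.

Output falls from 13 to 10

AVC = 77 - 16y + y^2, minimized at y = 8 where min AVC = £13. MC = 77 - 32y + 3y^2.
At P = £168 ≥ min AVC, set P = MC on the rising branch: y = 13.
At P = £57 ≥ min AVC, set P = MC: y = 10. The firm stays open but cuts output.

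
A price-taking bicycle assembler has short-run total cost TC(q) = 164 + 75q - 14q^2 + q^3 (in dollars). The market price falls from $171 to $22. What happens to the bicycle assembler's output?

Output falls from 12 to 0 (the firm shuts down)

MC = 75 - 28q + 3q^2; the shutdown threshold is min AVC = $26 (at q = 7).
At P = $171 ≥ min AVC, set P = MC on the rising branch: q = 12.
At P = $22 < min AVC = $26, price no longer covers variable cost at any output, so the firm shuts down: q = 0.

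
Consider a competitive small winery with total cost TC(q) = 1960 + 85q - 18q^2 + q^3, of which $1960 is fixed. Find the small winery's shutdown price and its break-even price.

AVC = 85 - 18q + q^2; minimized at q = 9, giving min AVC = $4. That is the shutdown price.
ATC = 1960/q + 85 - 18q + q^2. Setting dATC/dq = −1960/q^2 − 18 + 2q = 0 gives q = 14 (since 2·14^3 − 18·14^2 = 1960).
min ATC = 1960/14 + 85 − 18·14 + 14^2 = $169. That is the break-even price.
For $4 ≤ P < $169 the firm produces at a loss; below $4 it shuts down.

Shutdown price = $4; break-even price = $169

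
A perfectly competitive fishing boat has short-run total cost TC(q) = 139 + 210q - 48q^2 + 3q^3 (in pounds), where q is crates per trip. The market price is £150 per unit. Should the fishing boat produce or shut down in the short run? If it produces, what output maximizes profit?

Produce at q = 10

Strip out fixed cost: VC = 210q - 48q^2 + 3q^3. Then AVC = 210 - 48q + 3q^2 and MC = 210 - 96q + 9q^2.
AVC is minimized where dAVC/dq = -48 + 6q = 0, at q = 8; min AVC = 210 - 48·8 + 3·8^2 = £18.
Since P = £150 ≥ min AVC = £18, price covers variable cost and the firm should produce.
P = MC gives 60 - 96q + 9q^2 = 0, with roots 2/3 and 10. Take the larger (rising MC): q* = 10.
Check: AVC at q = 10 is £30 ≤ P, so revenue covers variable cost.
Profit = P·q − TC = 150·10 − 439 = £1061.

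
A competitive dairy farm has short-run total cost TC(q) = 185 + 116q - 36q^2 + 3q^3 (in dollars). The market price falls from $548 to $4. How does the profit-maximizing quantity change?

AVC = 116 - 36q + 3q^2, minimized at q = 6 where min AVC = $8. MC = 116 - 72q + 9q^2.
At P = $548 ≥ min AVC, set P = MC on the rising branch: q = 12.
At P = $4 < min AVC = $8, price no longer covers variable cost at any output, so the firm shuts down: q = 0.

Output falls from 12 to 0 (the firm shuts down)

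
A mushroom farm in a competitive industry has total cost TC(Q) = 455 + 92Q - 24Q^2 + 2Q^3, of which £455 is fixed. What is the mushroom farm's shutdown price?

The shutdown price is the minimum of AVC. VC = 92Q - 24Q^2 + 2Q^3, so AVC = 92 - 24Q + 2Q^2.
At the minimum of AVC, MC = AVC. MC = 92 - 48Q + 6Q^2; setting MC = AVC gives 4Q^2 - 24Q = 0, so Q = 6. min AVC = 20.
For P < £20 the firm produces nothing.

£20 per unit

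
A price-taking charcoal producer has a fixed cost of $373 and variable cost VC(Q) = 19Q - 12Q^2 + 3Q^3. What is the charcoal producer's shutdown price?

The shutdown price is the minimum of AVC. VC = 19Q - 12Q^2 + 3Q^3, so AVC = 19 - 12Q + 3Q^2.
dAVC/dQ = -12 + 6Q = 0 gives Q = 2. min AVC = 19 - 12·2 + 3·2^2 = 7.
So the shutdown price is $7.

$7 per unit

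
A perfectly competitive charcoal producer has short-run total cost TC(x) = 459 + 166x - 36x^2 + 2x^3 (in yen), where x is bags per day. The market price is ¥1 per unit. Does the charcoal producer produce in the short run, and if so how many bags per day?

Shut down

From TC, MC = TC'(x) = 166 - 72x + 6x^2 and AVC = VC/x = 166 - 36x + 2x^2.
AVC is minimized where dAVC/dx = -36 + 4x = 0, at x = 9; min AVC = 166 - 36·9 + 2·9^2 = ¥4.
With P < min AVC (¥1 < ¥4), every unit sold adds to the loss.
Shutting down limits the loss to fixed cost, ¥459.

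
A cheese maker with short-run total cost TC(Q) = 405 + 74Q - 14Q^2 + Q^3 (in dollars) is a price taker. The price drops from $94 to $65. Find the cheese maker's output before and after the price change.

Output falls from 10 to 9

AVC = 74 - 14Q + Q^2, minimized at Q = 7 where min AVC = $25. MC = 74 - 28Q + 3Q^2.
With P = $94 above the shutdown price, P = MC gives Q = 10.
At P = $65 ≥ min AVC, set P = MC: Q = 9. The firm stays open but cuts output.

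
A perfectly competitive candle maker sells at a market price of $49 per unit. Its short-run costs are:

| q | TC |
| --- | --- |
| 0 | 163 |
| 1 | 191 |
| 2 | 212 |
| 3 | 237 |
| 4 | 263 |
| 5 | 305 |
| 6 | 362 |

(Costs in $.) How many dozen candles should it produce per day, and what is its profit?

Profit at each row (π = 49q − TC): q=0: -163; q=1: -142; q=2: -114; q=3: -90; q=4: -67; q=5: -60; q=6: -68.
Profit is maximized at q = 5. AVC there is 142/5 = $28.40 ≤ P, so producing beats shutting down (which would give -$163).

q = 5; profit = -$60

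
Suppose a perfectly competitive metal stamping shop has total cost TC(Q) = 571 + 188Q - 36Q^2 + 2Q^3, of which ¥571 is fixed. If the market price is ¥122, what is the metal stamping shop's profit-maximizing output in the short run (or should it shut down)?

From TC, MC = TC'(Q) = 188 - 72Q + 6Q^2 and AVC = VC/Q = 188 - 36Q + 2Q^2.
AVC hits its minimum where MC = AVC, at Q = 9, giving min AVC = 188 - 36·9 + 2·9^2 = ¥26.
Because ¥122 ≥ ¥26, revenue can cover variable cost; the firm operates.
Solving P = MC: 66 - 72Q + 6Q^2 = 0 ⇒ Q = 1 or 11. On the upward-sloping branch, Q* = 11.
Check: AVC at Q = 11 is ¥34 ≤ P, so revenue covers variable cost.
Profit = P·Q − TC = 122·11 − 945 = ¥397.

Produce at Q = 11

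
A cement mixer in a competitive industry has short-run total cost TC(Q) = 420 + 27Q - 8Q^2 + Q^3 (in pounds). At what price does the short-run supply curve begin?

Short-run supply begins at min AVC. From VC = 27Q - 8Q^2 + Q^3, AVC = 27 - 8Q + Q^2.
dAVC/dQ = -8 + 2Q = 0 gives Q = 4. min AVC = 27 - 8·4 + 4^2 = 11.
So the shutdown price is £11.

£11 per unit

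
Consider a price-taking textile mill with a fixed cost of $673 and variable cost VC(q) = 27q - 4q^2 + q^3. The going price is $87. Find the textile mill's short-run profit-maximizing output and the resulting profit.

AVC = 27 - 4q + q^2 has its minimum $23 at q = 2; price $87 clears that bar, so the firm operates.
With MC = 27 - 8q + 3q^2, P = MC on the upward-sloping part at q* = 6.
TR = 87·6 = 522. TC = 673 + 234 = 907. Profit = 522 − 907 = -$385.
Shutting down would mean losing the fixed cost of $673, so operating at a loss of $385 is better by $288.

Profit = -$385 at q = 6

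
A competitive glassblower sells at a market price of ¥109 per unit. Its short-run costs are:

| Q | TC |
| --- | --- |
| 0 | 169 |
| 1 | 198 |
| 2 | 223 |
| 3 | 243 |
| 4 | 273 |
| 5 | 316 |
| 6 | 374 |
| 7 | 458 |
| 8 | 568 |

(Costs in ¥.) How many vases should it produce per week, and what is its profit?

Q = 7; profit = ¥305

Profit at each row (π = 109Q − TC): Q=0: -169; Q=1: -89; Q=2: -5; Q=3: 84; Q=4: 163; Q=5: 229; Q=6: 280; Q=7: 305; Q=8: 304.
Profit is maximized at Q = 7. AVC there is 289/7 = ¥41.29 ≤ P, so producing beats shutting down (which would give -¥169).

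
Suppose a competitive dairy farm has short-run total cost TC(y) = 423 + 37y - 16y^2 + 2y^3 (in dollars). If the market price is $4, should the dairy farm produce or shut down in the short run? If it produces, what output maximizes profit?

Variable cost is VC = 37y - 16y^2 + 2y^3, so AVC = VC/y = 37 - 16y + 2y^2 and MC = dTC/dy = 37 - 32y + 6y^2.
AVC is minimized where dAVC/dy = -16 + 4y = 0, at y = 4; min AVC = 37 - 16·4 + 2·4^2 = $5.
P = $4 lies below min AVC = $5; no output level covers variable cost.
The firm minimizes its loss by shutting down and losing only its fixed cost of $423.

Shut down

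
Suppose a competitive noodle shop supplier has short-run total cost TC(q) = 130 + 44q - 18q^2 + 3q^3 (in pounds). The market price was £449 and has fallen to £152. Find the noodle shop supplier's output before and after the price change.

AVC = 44 - 18q + 3q^2, minimized at q = 3 where min AVC = £17. MC = 44 - 36q + 9q^2.
At P = £449 ≥ min AVC, set P = MC on the rising branch: q = 9.
At P = £152 ≥ min AVC, set P = MC: q = 6. The firm stays open but cuts output.

Output falls from 9 to 6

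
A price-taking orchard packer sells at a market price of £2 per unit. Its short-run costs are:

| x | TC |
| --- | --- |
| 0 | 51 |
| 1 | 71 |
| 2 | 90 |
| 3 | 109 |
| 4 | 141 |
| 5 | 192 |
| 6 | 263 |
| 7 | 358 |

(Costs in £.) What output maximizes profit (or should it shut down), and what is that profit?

x = 0 (shut down); profit = -£51

Profit at each row (π = 2x − TC): x=0: -51; x=1: -69; x=2: -86; x=3: -103; x=4: -133; x=5: -182; x=6: -251; x=7: -344.
Profit is highest at x = 0. Equivalently, the lowest AVC in the table is 58/3 ≈ £19.33 at x = 3, and P = £2 falls below it — price never covers variable cost, so the firm shuts down and loses only its fixed cost.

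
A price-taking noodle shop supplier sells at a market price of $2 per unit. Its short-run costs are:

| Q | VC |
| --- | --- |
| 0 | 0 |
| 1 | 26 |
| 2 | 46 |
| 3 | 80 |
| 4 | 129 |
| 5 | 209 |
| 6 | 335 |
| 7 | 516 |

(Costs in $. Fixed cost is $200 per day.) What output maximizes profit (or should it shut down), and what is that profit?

Q = 0 (shut down); profit = -$200

Tabulate TR − TC: Q=0: -200; Q=1: -224; Q=2: -242; Q=3: -274; Q=4: -321; Q=5: -399; Q=6: -523; Q=7: -702.
Profit is highest at Q = 0. Equivalently, the lowest AVC in the table is 46/2 ≈ $23 at Q = 2, and P = $2 falls below it — price never covers variable cost, so the firm shuts down and loses only its fixed cost.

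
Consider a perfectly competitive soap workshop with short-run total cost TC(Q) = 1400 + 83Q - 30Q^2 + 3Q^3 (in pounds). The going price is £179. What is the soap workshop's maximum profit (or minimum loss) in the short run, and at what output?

AVC = 83 - 30Q + 3Q^2 has its minimum £8 at Q = 5; price £179 clears that bar, so the firm operates.
With MC = 83 - 60Q + 9Q^2, P = MC on the upward-sloping part at Q* = 8.
TR = 179·8 = 1432. TC = 1400 + 280 = 1680. Profit = 1432 − 1680 = -£248.
Shutting down would mean losing the fixed cost of £1400, so operating at a loss of £248 is better by £1152.

Profit = -£248 at Q = 8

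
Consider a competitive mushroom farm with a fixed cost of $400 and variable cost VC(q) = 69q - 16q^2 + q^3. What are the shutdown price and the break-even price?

Shutdown price = $5; break-even price = $49

AVC = 69 - 16q + q^2; minimized at q = 8, giving min AVC = $5. That is the shutdown price.
ATC = 400/q + 69 - 16q + q^2. Setting dATC/dq = −400/q^2 − 16 + 2q = 0 gives q = 10 (since 2·10^3 − 16·10^2 = 400).
min ATC = 400/10 + 69 − 16·10 + 10^2 = $49. That is the break-even price.
For $5 ≤ P < $49 the firm produces at a loss; below $5 it shuts down.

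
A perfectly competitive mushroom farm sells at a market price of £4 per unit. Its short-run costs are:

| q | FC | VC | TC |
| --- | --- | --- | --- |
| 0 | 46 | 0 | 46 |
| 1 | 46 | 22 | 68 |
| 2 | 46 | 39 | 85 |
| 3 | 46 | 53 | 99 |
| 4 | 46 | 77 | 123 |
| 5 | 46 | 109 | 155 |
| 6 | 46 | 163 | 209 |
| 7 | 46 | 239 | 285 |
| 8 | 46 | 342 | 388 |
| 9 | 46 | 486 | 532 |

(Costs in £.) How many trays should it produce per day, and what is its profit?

q = 0 (shut down); profit = -£46

Tabulate TR − TC: q=0: -46; q=1: -64; q=2: -77; q=3: -87; q=4: -107; q=5: -135; q=6: -185; q=7: -257; q=8: -356; q=9: -496.
Profit is highest at q = 0. Equivalently, the lowest AVC in the table is 53/3 ≈ £17.67 at q = 3, and P = £4 falls below it — price never covers variable cost, so the firm shuts down and loses only its fixed cost.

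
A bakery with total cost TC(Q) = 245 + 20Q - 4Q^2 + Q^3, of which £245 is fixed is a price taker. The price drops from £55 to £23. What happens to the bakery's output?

Output falls from 5 to 3

MC = 20 - 8Q + 3Q^2; the shutdown threshold is min AVC = £16 (at Q = 2).
With P = £55 above the shutdown price, P = MC gives Q = 5.
At P = £23 ≥ min AVC, set P = MC: Q = 3. The firm stays open but cuts output.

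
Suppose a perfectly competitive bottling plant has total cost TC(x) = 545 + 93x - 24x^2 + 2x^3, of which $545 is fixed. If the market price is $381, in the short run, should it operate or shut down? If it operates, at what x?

From TC, MC = TC'(x) = 93 - 48x + 6x^2 and AVC = VC/x = 93 - 24x + 2x^2.
AVC is minimized where dAVC/dx = -24 + 4x = 0, at x = 6; min AVC = 93 - 24·6 + 2·6^2 = $21.
Because $381 ≥ $21, revenue can cover variable cost; the firm operates.
P = MC gives -288 - 48x + 6x^2 = 0, with roots -4 and 12. Take the larger (rising MC): x* = 12.
Check: AVC at x = 12 is $93 ≤ P, so revenue covers variable cost.
Profit = P·x − TC = 381·12 − 1661 = $2911.

Produce at x = 12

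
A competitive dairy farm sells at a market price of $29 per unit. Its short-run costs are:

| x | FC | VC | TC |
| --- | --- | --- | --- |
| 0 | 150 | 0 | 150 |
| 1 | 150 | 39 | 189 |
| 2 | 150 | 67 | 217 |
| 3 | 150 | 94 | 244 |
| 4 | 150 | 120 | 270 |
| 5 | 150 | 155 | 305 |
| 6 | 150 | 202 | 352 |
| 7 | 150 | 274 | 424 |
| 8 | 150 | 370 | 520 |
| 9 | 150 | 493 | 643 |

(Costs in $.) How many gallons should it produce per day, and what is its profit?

Profit at each row (π = 29x − TC): x=0: -150; x=1: -160; x=2: -159; x=3: -157; x=4: -154; x=5: -160; x=6: -178; x=7: -221; x=8: -288; x=9: -382.
Profit is highest at x = 0. Equivalently, the lowest AVC in the table is 120/4 ≈ $30 at x = 4, and P = $29 falls below it — price never covers variable cost, so the firm shuts down and loses only its fixed cost.

x = 0 (shut down); profit = -$150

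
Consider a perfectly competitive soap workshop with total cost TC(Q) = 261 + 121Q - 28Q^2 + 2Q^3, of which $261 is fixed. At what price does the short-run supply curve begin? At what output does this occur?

The shutdown price is the minimum of AVC. VC = 121Q - 28Q^2 + 2Q^3, so AVC = 121 - 28Q + 2Q^2.
At the minimum of AVC, MC = AVC. MC = 121 - 56Q + 6Q^2; setting MC = AVC gives 4Q^2 - 28Q = 0, so Q = 7. min AVC = 23.
So the shutdown price is $23.

$23 per unit, at Q = 7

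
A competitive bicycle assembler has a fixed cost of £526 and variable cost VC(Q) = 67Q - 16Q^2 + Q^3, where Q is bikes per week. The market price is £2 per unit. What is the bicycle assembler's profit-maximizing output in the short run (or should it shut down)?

Shut down

Strip out fixed cost: VC = 67Q - 16Q^2 + Q^3. Then AVC = 67 - 16Q + Q^2 and MC = 67 - 32Q + 3Q^2.
AVC is minimized where dAVC/dQ = -16 + 2Q = 0, at Q = 8; min AVC = 67 - 16·8 + 8^2 = £3.
P = £2 lies below min AVC = £3; no output level covers variable cost.
Best response: produce nothing and absorb the £526 fixed cost.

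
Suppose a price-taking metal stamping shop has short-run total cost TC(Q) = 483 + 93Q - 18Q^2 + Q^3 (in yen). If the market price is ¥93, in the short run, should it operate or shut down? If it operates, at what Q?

Produce at Q = 12

Strip out fixed cost: VC = 93Q - 18Q^2 + Q^3. Then AVC = 93 - 18Q + Q^2 and MC = 93 - 36Q + 3Q^2.
AVC hits its minimum where MC = AVC, at Q = 9, giving min AVC = 93 - 18·9 + 9^2 = ¥12.
Because ¥93 ≥ ¥12, revenue can cover variable cost; the firm operates.
Set P = MC: 93 = 93 - 36Q + 3Q^2 → -36Q + 3Q^2 = 0. The roots are Q = 0 and Q = 12; the profit-maximizing output is on the rising part of MC, so Q* = 12.
Check: AVC at Q = 12 is ¥21 ≤ P, so revenue covers variable cost.
Profit = P·Q − TC = 93·12 − 735 = ¥381.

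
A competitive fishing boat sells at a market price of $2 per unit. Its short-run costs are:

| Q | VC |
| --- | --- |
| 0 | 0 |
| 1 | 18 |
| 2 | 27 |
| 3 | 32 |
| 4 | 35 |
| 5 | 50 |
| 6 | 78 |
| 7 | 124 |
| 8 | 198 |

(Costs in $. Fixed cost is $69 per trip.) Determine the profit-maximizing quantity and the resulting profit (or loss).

Q = 0 (shut down); profit = -$69

Profit at each row (π = 2Q − TC): Q=0: -69; Q=1: -85; Q=2: -92; Q=3: -95; Q=4: -96; Q=5: -109; Q=6: -135; Q=7: -179; Q=8: -251.
Profit is highest at Q = 0. Equivalently, the lowest AVC in the table is 35/4 ≈ $8.75 at Q = 4, and P = $2 falls below it — price never covers variable cost, so the firm shuts down and loses only its fixed cost.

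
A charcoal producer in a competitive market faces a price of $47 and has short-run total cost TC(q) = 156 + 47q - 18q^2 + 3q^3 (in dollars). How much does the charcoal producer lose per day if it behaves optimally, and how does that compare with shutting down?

AVC = 47 - 18q + 3q^2 has its minimum $20 at q = 3; price $47 clears that bar, so the firm operates.
With MC = 47 - 36q + 9q^2, P = MC on the upward-sloping part at q* = 4.
TR = 47·4 = 188. TC = 156 + 92 = 248. Profit = 188 − 248 = -$60.
Shutting down would mean losing the fixed cost of $156, so operating at a loss of $60 is better by $96.

Profit = -$60 at q = 4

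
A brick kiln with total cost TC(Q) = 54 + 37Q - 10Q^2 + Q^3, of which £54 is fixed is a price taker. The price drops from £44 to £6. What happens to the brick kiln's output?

MC = 37 - 20Q + 3Q^2; the shutdown threshold is min AVC = £12 (at Q = 5).
With P = £44 above the shutdown price, P = MC gives Q = 7.
At P = £6 < min AVC = £12, price no longer covers variable cost at any output, so the firm shuts down: Q = 0.

Output falls from 7 to 0 (the firm shuts down)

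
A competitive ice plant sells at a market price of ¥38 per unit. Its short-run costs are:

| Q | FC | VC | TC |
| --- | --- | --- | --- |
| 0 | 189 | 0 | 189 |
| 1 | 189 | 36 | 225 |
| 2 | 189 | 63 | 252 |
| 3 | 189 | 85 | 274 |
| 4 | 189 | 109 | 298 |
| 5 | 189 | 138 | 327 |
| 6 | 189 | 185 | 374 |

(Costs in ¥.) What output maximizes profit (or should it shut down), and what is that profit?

Compute π = P·Q − TC at each output: Q=0: -189; Q=1: -187; Q=2: -176; Q=3: -160; Q=4: -146; Q=5: -137; Q=6: -146.
Profit is maximized at Q = 5. AVC there is 138/5 = ¥27.60 ≤ P, so producing beats shutting down (which would give -¥189).

Q = 5; profit = -¥137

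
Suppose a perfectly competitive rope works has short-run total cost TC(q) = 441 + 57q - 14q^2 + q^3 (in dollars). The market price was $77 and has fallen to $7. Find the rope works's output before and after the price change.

Output falls from 10 to 0 (the firm shuts down)

AVC = 57 - 14q + q^2, minimized at q = 7 where min AVC = $8. MC = 57 - 28q + 3q^2.
With P = $77 above the shutdown price, P = MC gives q = 10.
At P = $7 < min AVC = $8, price no longer covers variable cost at any output, so the firm shuts down: q = 0.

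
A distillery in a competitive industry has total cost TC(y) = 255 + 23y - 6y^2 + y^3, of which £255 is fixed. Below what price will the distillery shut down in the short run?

£14 per unit

The shutdown price is the minimum of AVC. VC = 23y - 6y^2 + y^3, so AVC = 23 - 6y + y^2.
At the minimum of AVC, MC = AVC. MC = 23 - 12y + 3y^2; setting MC = AVC gives 2y^2 - 6y = 0, so y = 3. min AVC = 14.
So the shutdown price is £14.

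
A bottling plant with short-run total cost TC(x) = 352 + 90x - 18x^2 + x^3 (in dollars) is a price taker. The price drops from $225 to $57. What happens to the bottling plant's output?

AVC = 90 - 18x + x^2, minimized at x = 9 where min AVC = $9. MC = 90 - 36x + 3x^2.
At P = $225 ≥ min AVC, set P = MC on the rising branch: x = 15.
At P = $57 ≥ min AVC, set P = MC: x = 11. The firm stays open but cuts output.

Output falls from 15 to 11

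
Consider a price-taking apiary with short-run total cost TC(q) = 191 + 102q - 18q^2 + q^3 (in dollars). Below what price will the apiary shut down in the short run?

The firm shuts down when price falls below the minimum of average variable cost. AVC = VC/q = 102 - 18q + q^2.
dAVC/dq = -18 + 2q = 0 gives q = 9. min AVC = 102 - 18·9 + 9^2 = 21.
For P < $21 the firm produces nothing.

$21 per unit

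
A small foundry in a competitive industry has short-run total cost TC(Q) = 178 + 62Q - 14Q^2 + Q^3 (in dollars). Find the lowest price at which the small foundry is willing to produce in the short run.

The firm shuts down when price falls below the minimum of average variable cost. AVC = VC/Q = 62 - 14Q + Q^2.
dAVC/dQ = -14 + 2Q = 0 gives Q = 7. min AVC = 62 - 14·7 + 7^2 = 13.
So the shutdown price is $13.

$13 per unit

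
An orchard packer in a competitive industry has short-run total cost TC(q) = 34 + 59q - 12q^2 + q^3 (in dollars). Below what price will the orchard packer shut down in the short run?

$23 per unit

Short-run supply begins at min AVC. From VC = 59q - 12q^2 + q^3, AVC = 59 - 12q + q^2.
At the minimum of AVC, MC = AVC. MC = 59 - 24q + 3q^2; setting MC = AVC gives 2q^2 - 12q = 0, so q = 6. min AVC = 23.
So the shutdown price is $23.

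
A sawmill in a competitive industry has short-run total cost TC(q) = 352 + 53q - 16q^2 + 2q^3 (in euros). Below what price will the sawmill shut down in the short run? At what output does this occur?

€21 per unit, at q = 4

The firm shuts down when price falls below the minimum of average variable cost. AVC = VC/q = 53 - 16q + 2q^2.
dAVC/dq = -16 + 4q = 0 gives q = 4. min AVC = 53 - 16·4 + 2·4^2 = 21.
For P < €21 the firm produces nothing.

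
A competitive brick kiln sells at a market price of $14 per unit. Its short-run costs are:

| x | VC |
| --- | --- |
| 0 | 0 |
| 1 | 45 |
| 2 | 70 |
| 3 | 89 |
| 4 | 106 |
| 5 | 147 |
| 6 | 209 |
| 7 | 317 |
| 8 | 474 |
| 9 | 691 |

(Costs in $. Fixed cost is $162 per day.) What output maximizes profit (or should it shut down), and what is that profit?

Profit at each row (π = 14x − TC): x=0: -162; x=1: -193; x=2: -204; x=3: -209; x=4: -212; x=5: -239; x=6: -287; x=7: -381; x=8: -524; x=9: -727.
Profit is highest at x = 0. Equivalently, the lowest AVC in the table is 106/4 ≈ $26.50 at x = 4, and P = $14 falls below it — price never covers variable cost, so the firm shuts down and loses only its fixed cost.

x = 0 (shut down); profit = -$162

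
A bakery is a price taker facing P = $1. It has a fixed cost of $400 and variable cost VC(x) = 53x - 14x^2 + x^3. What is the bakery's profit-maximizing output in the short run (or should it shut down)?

Variable cost is VC = 53x - 14x^2 + x^3, so AVC = VC/x = 53 - 14x + x^2 and MC = dTC/dx = 53 - 28x + 3x^2.
AVC hits its minimum where MC = AVC, at x = 7, giving min AVC = 53 - 14·7 + 7^2 = $4.
With P < min AVC ($1 < $4), every unit sold adds to the loss.
Best response: produce nothing and absorb the $400 fixed cost.

Shut down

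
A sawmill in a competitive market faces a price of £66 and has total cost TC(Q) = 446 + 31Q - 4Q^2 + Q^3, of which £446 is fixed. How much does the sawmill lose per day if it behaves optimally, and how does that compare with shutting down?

AVC = 31 - 4Q + Q^2; min AVC = £27 at Q = 2. Since P = £66 ≥ min AVC, the firm produces.
With MC = 31 - 8Q + 3Q^2, P = MC on the upward-sloping part at Q* = 5.
TR = 66·5 = 330. TC = 446 + 180 = 626. Profit = 330 − 626 = -£296.
That loss of £296 beats the £446 the firm would lose by shutting down; producing recovers £150 of fixed cost.

Profit = -£296 at Q = 5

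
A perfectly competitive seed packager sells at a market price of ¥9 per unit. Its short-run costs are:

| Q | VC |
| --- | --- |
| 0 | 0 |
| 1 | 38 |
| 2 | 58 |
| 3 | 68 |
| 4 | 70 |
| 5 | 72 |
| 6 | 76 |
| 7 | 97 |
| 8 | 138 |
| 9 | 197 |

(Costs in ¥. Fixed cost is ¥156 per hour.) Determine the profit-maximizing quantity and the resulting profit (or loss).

Q = 0 (shut down); profit = -¥156

Compute π = P·Q − TC at each output: Q=0: -156; Q=1: -185; Q=2: -196; Q=3: -197; Q=4: -190; Q=5: -183; Q=6: -178; Q=7: -190; Q=8: -222; Q=9: -272.
Profit is highest at Q = 0. Equivalently, the lowest AVC in the table is 76/6 ≈ ¥12.67 at Q = 6, and P = ¥9 falls below it — price never covers variable cost, so the firm shuts down and loses only its fixed cost.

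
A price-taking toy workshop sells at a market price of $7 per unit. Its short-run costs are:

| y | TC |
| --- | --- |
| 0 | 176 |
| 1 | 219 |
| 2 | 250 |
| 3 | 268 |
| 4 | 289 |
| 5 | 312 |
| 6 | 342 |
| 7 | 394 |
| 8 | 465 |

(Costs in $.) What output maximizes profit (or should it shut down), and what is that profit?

Profit at each row (π = 7y − TC): y=0: -176; y=1: -212; y=2: -236; y=3: -247; y=4: -261; y=5: -277; y=6: -300; y=7: -345; y=8: -409.
Profit is highest at y = 0. Equivalently, the lowest AVC in the table is 136/5 ≈ $27.20 at y = 5, and P = $7 falls below it — price never covers variable cost, so the firm shuts down and loses only its fixed cost.

y = 0 (shut down); profit = -$176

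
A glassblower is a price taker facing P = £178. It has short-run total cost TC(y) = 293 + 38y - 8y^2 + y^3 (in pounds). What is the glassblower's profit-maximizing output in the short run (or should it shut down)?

Strip out fixed cost: VC = 38y - 8y^2 + y^3. Then AVC = 38 - 8y + y^2 and MC = 38 - 16y + 3y^2.
AVC is minimized where dAVC/dy = -8 + 2y = 0, at y = 4; min AVC = 38 - 8·4 + 4^2 = £22.
Because £178 ≥ £22, revenue can cover variable cost; the firm operates.
P = MC gives -140 - 16y + 3y^2 = 0, with roots -14/3 and 10. Take the larger (rising MC): y* = 10.
Check: AVC at y = 10 is £58 ≤ P, so revenue covers variable cost.
Profit = P·y − TC = 178·10 − 873 = £907.

Produce at y = 10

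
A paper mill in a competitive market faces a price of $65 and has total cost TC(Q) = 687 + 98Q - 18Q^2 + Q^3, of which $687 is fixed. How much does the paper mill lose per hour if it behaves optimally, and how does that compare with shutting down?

Profit = -$203 at Q = 11

AVC = 98 - 18Q + Q^2; min AVC = $17 at Q = 9. Since P = $65 ≥ min AVC, the firm produces.
MC = 98 - 36Q + 3Q^2. Setting P = MC and taking the root on the rising branch gives Q* = 11.
TR = 65·11 = 715. TC = 687 + 231 = 918. Profit = 715 − 918 = -$203.
That loss of $203 beats the $687 the firm would lose by shutting down; producing recovers $484 of fixed cost.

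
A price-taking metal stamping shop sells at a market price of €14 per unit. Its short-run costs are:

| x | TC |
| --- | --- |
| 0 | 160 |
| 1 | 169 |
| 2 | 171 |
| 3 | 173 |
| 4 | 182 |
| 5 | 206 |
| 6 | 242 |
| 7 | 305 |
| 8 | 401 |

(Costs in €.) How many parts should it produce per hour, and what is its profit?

x = 4; profit = -€126

Profit at each row (π = 14x − TC): x=0: -160; x=1: -155; x=2: -143; x=3: -131; x=4: -126; x=5: -136; x=6: -158; x=7: -207; x=8: -289.
Profit is maximized at x = 4. AVC there is 22/4 = €5.50 ≤ P, so producing beats shutting down (which would give -€160).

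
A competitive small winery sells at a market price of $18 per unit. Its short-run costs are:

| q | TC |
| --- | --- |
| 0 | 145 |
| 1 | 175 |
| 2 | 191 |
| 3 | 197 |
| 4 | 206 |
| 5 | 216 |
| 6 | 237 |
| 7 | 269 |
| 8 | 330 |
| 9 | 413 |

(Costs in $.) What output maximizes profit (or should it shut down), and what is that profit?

Profit at each row (π = 18q − TC): q=0: -145; q=1: -157; q=2: -155; q=3: -143; q=4: -134; q=5: -126; q=6: -129; q=7: -143; q=8: -186; q=9: -251.
Profit is maximized at q = 5. AVC there is 71/5 = $14.20 ≤ P, so producing beats shutting down (which would give -$145).

q = 5; profit = -$126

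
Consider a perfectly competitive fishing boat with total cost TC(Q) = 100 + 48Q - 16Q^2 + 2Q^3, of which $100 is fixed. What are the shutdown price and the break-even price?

Shutdown price = $16; break-even price = $38

Shutdown price = min AVC. AVC = 48 - 16Q + 2Q^2, with vertex at Q = 4 and minimum $16.
ATC = 100/Q + 48 - 16Q + 2Q^2. Setting dATC/dQ = −100/Q^2 − 16 + 4Q = 0 gives Q = 5 (since 4·5^3 − 16·5^2 = 100).
min ATC = 100/5 + 48 − 16·5 + 2·5^2 = $38. That is the break-even price.
For $16 ≤ P < $38 the firm produces at a loss; below $16 it shuts down.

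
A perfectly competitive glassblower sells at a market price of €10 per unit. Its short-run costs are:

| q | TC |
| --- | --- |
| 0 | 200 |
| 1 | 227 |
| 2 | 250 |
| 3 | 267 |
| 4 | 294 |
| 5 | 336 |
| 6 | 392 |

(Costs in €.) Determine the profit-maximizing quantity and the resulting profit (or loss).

q = 0 (shut down); profit = -€200

Tabulate TR − TC: q=0: -200; q=1: -217; q=2: -230; q=3: -237; q=4: -254; q=5: -286; q=6: -332.
Profit is highest at q = 0. Equivalently, the lowest AVC in the table is 67/3 ≈ €22.33 at q = 3, and P = €10 falls below it — price never covers variable cost, so the firm shuts down and loses only its fixed cost.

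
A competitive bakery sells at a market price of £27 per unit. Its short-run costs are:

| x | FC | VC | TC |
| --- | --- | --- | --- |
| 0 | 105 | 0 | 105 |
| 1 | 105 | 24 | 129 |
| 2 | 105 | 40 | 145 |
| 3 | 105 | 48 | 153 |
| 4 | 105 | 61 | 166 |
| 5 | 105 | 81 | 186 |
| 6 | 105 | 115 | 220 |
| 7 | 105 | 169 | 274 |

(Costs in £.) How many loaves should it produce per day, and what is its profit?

Compute π = P·x − TC at each output: x=0: -105; x=1: -102; x=2: -91; x=3: -72; x=4: -58; x=5: -51; x=6: -58; x=7: -85.
Profit is maximized at x = 5. AVC there is 81/5 = £16.20 ≤ P, so producing beats shutting down (which would give -£105).

x = 5; profit = -£51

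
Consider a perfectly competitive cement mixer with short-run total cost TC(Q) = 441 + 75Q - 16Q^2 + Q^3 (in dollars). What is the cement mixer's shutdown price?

The shutdown price is the minimum of AVC. VC = 75Q - 16Q^2 + Q^3, so AVC = 75 - 16Q + Q^2.
At the minimum of AVC, MC = AVC. MC = 75 - 32Q + 3Q^2; setting MC = AVC gives 2Q^2 - 16Q = 0, so Q = 8. min AVC = 11.
The firm shuts down for any P below $11.

$11 per unit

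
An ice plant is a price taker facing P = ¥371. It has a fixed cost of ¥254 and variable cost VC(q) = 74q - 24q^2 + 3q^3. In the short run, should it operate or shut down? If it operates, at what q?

Produce at q = 9

From TC, MC = TC'(q) = 74 - 48q + 9q^2 and AVC = VC/q = 74 - 24q + 3q^2.
The AVC parabola has its vertex at q = 24/6 = 4, where AVC = 74 - 24·4 + 3·4^2 = ¥26.
Since P = ¥371 ≥ min AVC = ¥26, price covers variable cost and the firm should produce.
Set P = MC: 371 = 74 - 48q + 9q^2 → -297 - 48q + 9q^2 = 0. The roots are q = -11/3 and q = 9; the profit-maximizing output is on the rising part of MC, so q* = 9.
Check: AVC at q = 9 is ¥101 ≤ P, so revenue covers variable cost.
Profit = P·q − TC = 371·9 − 1163 = ¥2176.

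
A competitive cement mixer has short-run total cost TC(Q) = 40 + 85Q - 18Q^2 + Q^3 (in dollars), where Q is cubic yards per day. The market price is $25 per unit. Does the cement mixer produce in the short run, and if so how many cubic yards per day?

From TC, MC = TC'(Q) = 85 - 36Q + 3Q^2 and AVC = VC/Q = 85 - 18Q + Q^2.
The AVC parabola has its vertex at Q = 18/2 = 9, where AVC = 85 - 18·9 + 9^2 = $4.
Because $25 ≥ $4, revenue can cover variable cost; the firm operates.
Set P = MC: 25 = 85 - 36Q + 3Q^2 → 60 - 36Q + 3Q^2 = 0. The roots are Q = 2 and Q = 10; the profit-maximizing output is on the rising part of MC, so Q* = 10.
Check: AVC at Q = 10 is $5 ≤ P, so revenue covers variable cost.
Profit = P·Q − TC = 25·10 − 90 = $160.

Produce at Q = 10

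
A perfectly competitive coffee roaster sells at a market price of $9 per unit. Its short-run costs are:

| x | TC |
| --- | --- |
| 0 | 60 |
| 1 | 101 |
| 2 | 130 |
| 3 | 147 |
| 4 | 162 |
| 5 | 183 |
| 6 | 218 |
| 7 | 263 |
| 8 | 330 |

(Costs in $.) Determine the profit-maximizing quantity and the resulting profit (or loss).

Profit at each row (π = 9x − TC): x=0: -60; x=1: -92; x=2: -112; x=3: -120; x=4: -126; x=5: -138; x=6: -164; x=7: -200; x=8: -258.
Profit is highest at x = 0. Equivalently, the lowest AVC in the table is 123/5 ≈ $24.60 at x = 5, and P = $9 falls below it — price never covers variable cost, so the firm shuts down and loses only its fixed cost.

x = 0 (shut down); profit = -$60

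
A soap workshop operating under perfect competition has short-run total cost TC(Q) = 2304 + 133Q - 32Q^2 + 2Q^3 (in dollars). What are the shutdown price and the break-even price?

Shutdown price = $5; break-even price = $229

AVC = 133 - 32Q + 2Q^2; minimized at Q = 8, giving min AVC = $5. That is the shutdown price.
ATC = 2304/Q + 133 - 32Q + 2Q^2. Setting dATC/dQ = −2304/Q^2 − 32 + 4Q = 0 gives Q = 12 (since 4·12^3 − 32·12^2 = 2304).
min ATC = 2304/12 + 133 − 32·12 + 2·12^2 = $229. That is the break-even price.
For $5 ≤ P < $229 the firm produces at a loss; below $5 it shuts down.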